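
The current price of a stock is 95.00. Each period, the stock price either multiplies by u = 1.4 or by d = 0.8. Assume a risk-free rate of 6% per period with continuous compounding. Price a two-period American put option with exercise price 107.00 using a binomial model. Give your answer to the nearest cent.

16.59

Risk-neutral probability p = (e^0.06 − 0.8)/(1.4 − 0.8) = 0.2618/0.6000 = 0.4364
Terminal stock prices: S_uu = 186.2, S_ud = 106.4, S_dd = 60.8
Terminal payoffs (K − S): max(-79.2, 0) = 0, max(0.6, 0) = 0.6, max(46.2, 0) = 46.2
Node u (S = 133): continuation = e^(−0.06)·[0.4364·0.0000 + 0.5636·0.6000] = 0.3185; exercise value = 0.0000 ≤ continuation, so V_u = 0.3185
Node d (S = 76): continuation = e^(−0.06)·[0.4364·0.6000 + 0.5636·46.2000] = 24.7688; exercise value = 31.0000 > continuation, so V_d = 31.0000 (exercise)
Node 0 (S = 95): continuation = e^(−0.06)·[0.4364·0.3185 + 0.5636·31.0000] = 16.5852; exercise value = 12.0000 ≤ continuation, so V_0 = 16.5852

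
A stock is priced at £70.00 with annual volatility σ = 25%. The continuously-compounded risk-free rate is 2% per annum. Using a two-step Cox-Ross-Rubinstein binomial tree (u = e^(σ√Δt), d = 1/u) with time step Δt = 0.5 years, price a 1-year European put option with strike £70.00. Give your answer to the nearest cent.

£5.44

CRR parameters: u = e^(σ√Δt) = e^(0.25·√0.5) = 1.1934, d = 1/u = 0.8380
Per-period rate: rΔt = 0.02·0.5 = 0.01, so R = e^0.01 = 1.0101
Risk-neutral probability p = (e^0.01 − 0.8380)/(1.1934 − 0.8380) = 0.1721/0.3554 = 0.4842
Terminal stock prices: S_uu = 99.69, S_ud = 70, S_dd = 49.15
Terminal payoffs (K − S): max(-29.69, 0) = 0, max(0, 0) = 0, max(20.85, 0) = 20.85
Node u (S = 83.54): V_u = e^(−0.01)·[0.4842·0.0000 + 0.5158·0.0000] = 0.0000
Node d (S = 58.66): V_d = e^(−0.01)·[0.4842·0.0000 + 0.5158·20.8468] = 10.6458
Node 0 (S = 70): V_0 = e^(−0.01)·[0.4842·0.0000 + 0.5158·10.6458] = 5.4365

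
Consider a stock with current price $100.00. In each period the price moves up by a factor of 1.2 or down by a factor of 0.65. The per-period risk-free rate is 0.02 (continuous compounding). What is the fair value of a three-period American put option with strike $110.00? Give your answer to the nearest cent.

Risk-neutral probability p = (e^0.02 − 0.65)/(1.2 − 0.65) = 0.3702/0.5500 = 0.6731
Terminal stock prices: S_uuu = 172.8, S_uud = 93.6, S_udd = 50.7, S_ddd = 27.46
Terminal payoffs (K − S): max(-62.8, 0) = 0, max(16.4, 0) = 16.4, max(59.3, 0) = 59.3, max(82.54, 0) = 82.54
Node uu (S = 144): continuation = e^(−0.02)·[0.6731·0.0000 + 0.3269·16.4000] = 5.2551; exercise value = 0.0000 ≤ continuation, so V_uu = 5.2551
Node ud (S = 78): continuation = e^(−0.02)·[0.6731·16.4000 + 0.3269·59.3000] = 29.8219; exercise value = 32.0000 > continuation, so V_ud = 32.0000 (exercise)
Node dd (S = 42.25): continuation = e^(−0.02)·[0.6731·59.3000 + 0.3269·82.5375] = 65.5719; exercise value = 67.7500 > continuation, so V_dd = 67.7500 (exercise)
Node u (S = 120): continuation = e^(−0.02)·[0.6731·5.2551 + 0.3269·32.0000] = 13.7210; exercise value = 0.0000 ≤ continuation, so V_u = 13.7210
Node d (S = 65): continuation = e^(−0.02)·[0.6731·32.0000 + 0.3269·67.7500] = 42.8219; exercise value = 45.0000 > continuation, so V_d = 45.0000 (exercise)
Node 0 (S = 100): continuation = e^(−0.02)·[0.6731·13.7210 + 0.3269·45.0000] = 23.4722; exercise value = 10.0000 ≤ continuation, so V_0 = 23.4722

$23.47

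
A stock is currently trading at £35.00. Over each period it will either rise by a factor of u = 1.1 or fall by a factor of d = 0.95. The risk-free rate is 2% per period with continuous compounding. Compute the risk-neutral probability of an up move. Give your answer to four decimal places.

Risk-neutral probability p = (e^0.02 − 0.95)/(1.1 − 0.95) = 0.0702/0.1500 = 0.4680

p = 0.4680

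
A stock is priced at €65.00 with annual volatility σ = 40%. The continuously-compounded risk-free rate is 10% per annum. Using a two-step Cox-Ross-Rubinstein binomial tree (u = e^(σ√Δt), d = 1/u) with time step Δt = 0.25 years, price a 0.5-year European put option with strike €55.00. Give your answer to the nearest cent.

CRR parameters: u = e^(σ√Δt) = e^(0.4·√0.25) = 1.2214, d = 1/u = 0.8187
Per-period rate: rΔt = 0.1·0.25 = 0.025, so R = e^0.025 = 1.0253
Risk-neutral probability p = (e^0.025 − 0.8187)/(1.2214 − 0.8187) = 0.2066/0.4027 = 0.5130
Terminal stock prices: S_uu = 96.97, S_ud = 65, S_dd = 43.57
Terminal payoffs (K − S): max(-41.97, 0) = 0, max(-10, 0) = 0, max(11.43, 0) = 11.43
Node u (S = 79.39): V_u = e^(−0.025)·[0.5130·0.0000 + 0.4870·0.0000] = 0.0000
Node d (S = 53.22): V_d = e^(−0.025)·[0.5130·0.0000 + 0.4870·11.4292] = 5.4282
Node 0 (S = 65): V_0 = e^(−0.025)·[0.5130·0.0000 + 0.4870·5.4282] = 2.5781

€2.58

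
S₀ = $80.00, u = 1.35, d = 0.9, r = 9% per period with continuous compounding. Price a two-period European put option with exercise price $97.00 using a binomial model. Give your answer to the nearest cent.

$8.69

Risk-neutral probability p = (e^0.09 − 0.9)/(1.35 − 0.9) = 0.1942/0.4500 = 0.4315
Terminal stock prices: S_uu = 145.8, S_ud = 97.2, S_dd = 64.8
Terminal payoffs (K − S): max(-48.8, 0) = 0, max(-0.2, 0) = 0, max(32.2, 0) = 32.2
Node u (S = 108): V_u = e^(−0.09)·[0.4315·0.0000 + 0.5685·0.0000] = 0.0000
Node d (S = 72): V_d = e^(−0.09)·[0.4315·0.0000 + 0.5685·32.2000] = 16.7302
Node 0 (S = 80): V_0 = e^(−0.09)·[0.4315·0.0000 + 0.5685·16.7302] = 8.6925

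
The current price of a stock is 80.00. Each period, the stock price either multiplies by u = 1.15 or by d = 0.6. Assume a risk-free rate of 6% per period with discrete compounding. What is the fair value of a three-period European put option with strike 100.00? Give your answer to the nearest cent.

Risk-neutral probability p = (1 + 0.06 − 0.6)/(1.15 − 0.6) = 0.4600/0.5500 = 0.8364
Terminal stock prices: S_uuu = 121.7, S_uud = 63.48, S_udd = 33.12, S_ddd = 17.28
Terminal payoffs (K − S): max(-21.67, 0) = 0, max(36.52, 0) = 36.52, max(66.88, 0) = 66.88, max(82.72, 0) = 82.72
Node uu (S = 105.8): V_uu = 1/1.06·[0.8364·0.0000 + 0.1636·36.5200] = 5.6377
Node ud (S = 55.2): V_ud = 1/1.06·[0.8364·36.5200 + 0.1636·66.8800] = 39.1396
Node dd (S = 28.8): V_dd = 1/1.06·[0.8364·66.8800 + 0.1636·82.7200] = 65.5396
Node u (S = 92): V_u = 1/1.06·[0.8364·5.6377 + 0.1636·39.1396] = 10.4904
Node d (S = 48): V_d = 1/1.06·[0.8364·39.1396 + 0.1636·65.5396] = 40.9996
Node 0 (S = 80): V_0 = 1/1.06·[0.8364·10.4904 + 0.1636·40.9996] = 14.6065

14.61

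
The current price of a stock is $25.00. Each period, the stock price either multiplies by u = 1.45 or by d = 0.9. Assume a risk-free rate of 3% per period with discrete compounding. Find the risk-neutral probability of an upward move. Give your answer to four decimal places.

Risk-neutral probability p = (1 + 0.03 − 0.9)/(1.45 − 0.9) = 0.1300/0.5500 = 0.2364

p = 0.2364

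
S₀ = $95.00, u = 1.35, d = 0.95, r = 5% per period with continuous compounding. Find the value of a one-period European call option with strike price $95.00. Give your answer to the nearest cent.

Risk-neutral probability p = (e^0.05 − 0.95)/(1.35 − 0.95) = 0.1013/0.4000 = 0.2532
Terminal stock prices: S_u = 128.2, S_d = 90.25
Terminal payoffs (S − K): max(33.25, 0) = 33.25, max(-4.75, 0) = 0
Node 0 (S = 95): V_0 = e^(−0.05)·[0.2532·33.2500 + 0.7468·0.0000] = 8.0076

$8.01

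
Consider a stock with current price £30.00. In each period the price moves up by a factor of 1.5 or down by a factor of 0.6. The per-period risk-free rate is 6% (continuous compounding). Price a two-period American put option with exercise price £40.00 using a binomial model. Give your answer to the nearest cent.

£12.97

Risk-neutral probability p = (e^0.06 − 0.6)/(1.5 − 0.6) = 0.4618/0.9000 = 0.5132
Terminal stock prices: S_uu = 67.5, S_ud = 27, S_dd = 10.8
Terminal payoffs (K − S): max(-27.5, 0) = 0, max(13, 0) = 13, max(29.2, 0) = 29.2
Node u (S = 45): continuation = e^(−0.06)·[0.5132·0.0000 + 0.4868·13.0000] = 5.9605; exercise value = 0.0000 ≤ continuation, so V_u = 5.9605
Node d (S = 18): continuation = e^(−0.06)·[0.5132·13.0000 + 0.4868·29.2000] = 19.6706; exercise value = 22.0000 > continuation, so V_d = 22.0000 (exercise)
Node 0 (S = 30): continuation = e^(−0.06)·[0.5132·5.9605 + 0.4868·22.0000] = 12.9674; exercise value = 10.0000 ≤ continuation, so V_0 = 12.9674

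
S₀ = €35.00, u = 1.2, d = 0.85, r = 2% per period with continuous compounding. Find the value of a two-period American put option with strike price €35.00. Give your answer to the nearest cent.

€2.64

Risk-neutral probability p = (e^0.02 − 0.85)/(1.2 − 0.85) = 0.1702/0.3500 = 0.4863
Terminal stock prices: S_uu = 50.4, S_ud = 35.7, S_dd = 25.29
Terminal payoffs (K − S): max(-15.4, 0) = 0, max(-0.7, 0) = 0, max(9.713, 0) = 9.713
Node u (S = 42): continuation = e^(−0.02)·[0.4863·0.0000 + 0.5137·0.0000] = 0.0000; exercise value = 0.0000 ≤ continuation, so V_u = 0.0000
Node d (S = 29.75): continuation = e^(−0.02)·[0.4863·0.0000 + 0.5137·9.7125] = 4.8906; exercise value = 5.2500 > continuation, so V_d = 5.2500 (exercise)
Node 0 (S = 35): continuation = e^(−0.02)·[0.4863·0.0000 + 0.5137·5.2500] = 2.6436; exercise value = 0.0000 ≤ continuation, so V_0 = 2.6436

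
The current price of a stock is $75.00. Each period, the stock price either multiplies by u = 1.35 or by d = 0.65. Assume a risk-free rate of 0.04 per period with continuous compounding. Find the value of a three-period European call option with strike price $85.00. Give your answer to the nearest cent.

$16.77

Risk-neutral probability p = (e^0.04 − 0.65)/(1.35 − 0.65) = 0.3908/0.7000 = 0.5583
Terminal stock prices: S_uuu = 184.5, S_uud = 88.85, S_udd = 42.78, S_ddd = 20.6
Terminal payoffs (S − K): max(99.53, 0) = 99.53, max(3.847, 0) = 3.847, max(-42.22, 0) = 0, max(-64.4, 0) = 0
Node uu (S = 136.7): V_uu = e^(−0.04)·[0.5583·99.5281 + 0.4417·3.8469] = 55.0204
Node ud (S = 65.81): V_ud = e^(−0.04)·[0.5583·3.8469 + 0.4417·0.0000] = 2.0635
Node dd (S = 31.69): V_dd = e^(−0.04)·[0.5583·0.0000 + 0.4417·0.0000] = 0.0000
Node u (S = 101.2): V_u = e^(−0.04)·[0.5583·55.0204 + 0.4417·2.0635] = 30.3892
Node d (S = 48.75): V_d = e^(−0.04)·[0.5583·2.0635 + 0.4417·0.0000] = 1.1069
Node 0 (S = 75): V_0 = e^(−0.04)·[0.5583·30.3892 + 0.4417·1.1069] = 16.7708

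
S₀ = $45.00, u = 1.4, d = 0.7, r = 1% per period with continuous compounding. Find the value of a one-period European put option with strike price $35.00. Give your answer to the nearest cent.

Risk-neutral probability p = (e^0.01 − 0.7)/(1.4 − 0.7) = 0.3101/0.7000 = 0.4429
Terminal stock prices: S_u = 63, S_d = 31.5
Terminal payoffs (K − S): max(-28, 0) = 0, max(3.5, 0) = 3.5
Node 0 (S = 45): V_0 = e^(−0.01)·[0.4429·0.0000 + 0.5571·3.5000] = 1.9303

$1.93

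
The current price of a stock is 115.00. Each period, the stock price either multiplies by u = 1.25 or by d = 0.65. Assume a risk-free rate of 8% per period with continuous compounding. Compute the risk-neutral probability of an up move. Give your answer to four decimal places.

p = 0.7221

Risk-neutral probability p = (e^0.08 − 0.65)/(1.25 − 0.65) = 0.4333/0.6000 = 0.7221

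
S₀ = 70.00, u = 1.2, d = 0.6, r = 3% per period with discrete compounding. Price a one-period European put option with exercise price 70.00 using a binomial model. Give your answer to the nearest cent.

Risk-neutral probability p = (1 + 0.03 − 0.6)/(1.2 − 0.6) = 0.4300/0.6000 = 0.7167
Terminal stock prices: S_u = 84, S_d = 42
Terminal payoffs (K − S): max(-14, 0) = 0, max(28, 0) = 28
Node 0 (S = 70): V_0 = 1/1.03·[0.7167·0.0000 + 0.2833·28.0000] = 7.7023

7.70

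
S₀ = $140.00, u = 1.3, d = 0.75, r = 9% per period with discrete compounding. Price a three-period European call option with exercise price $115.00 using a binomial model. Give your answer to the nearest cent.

$56.24

Risk-neutral probability p = (1 + 0.09 − 0.75)/(1.3 − 0.75) = 0.3400/0.5500 = 0.6182
Terminal stock prices: S_uuu = 307.6, S_uud = 177.5, S_udd = 102.4, S_ddd = 59.06
Terminal payoffs (S − K): max(192.6, 0) = 192.6, max(62.45, 0) = 62.45, max(-12.62, 0) = 0, max(-55.94, 0) = 0
Node uu (S = 236.6): V_uu = 1/1.09·[0.6182·192.5800 + 0.3818·62.4500] = 131.0954
Node ud (S = 136.5): V_ud = 1/1.09·[0.6182·62.4500 + 0.3818·0.0000] = 35.4178
Node dd (S = 78.75): V_dd = 1/1.09·[0.6182·0.0000 + 0.3818·0.0000] = 0.0000
Node u (S = 182): V_u = 1/1.09·[0.6182·131.0954 + 0.3818·35.4178] = 86.7559
Node d (S = 105): V_d = 1/1.09·[0.6182·35.4178 + 0.3818·0.0000] = 20.0869
Node 0 (S = 140): V_0 = 1/1.09·[0.6182·86.7559 + 0.3818·20.0869] = 56.2390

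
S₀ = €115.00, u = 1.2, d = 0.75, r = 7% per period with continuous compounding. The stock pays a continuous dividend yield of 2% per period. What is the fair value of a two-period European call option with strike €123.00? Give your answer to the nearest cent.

€16.60

Per-period risk-free factor R = e^0.07 = 1.0725; dividend-adjusted growth = e^(0.07−0.02) = 1.0513.
Risk-neutral probability p = (1.0513 − 0.75)/(1.2 − 0.75) = 0.3013/0.4500 = 0.6695
Terminal stock prices: S_uu = 165.6, S_ud = 103.5, S_dd = 64.69
Terminal payoffs (S − K): max(42.6, 0) = 42.6, max(-19.5, 0) = 0, max(-58.31, 0) = 0
Node u (S = 138): V_u = e^(−0.07)·[0.6695·42.6000 + 0.3305·0.0000] = 26.5922
Node d (S = 86.25): V_d = e^(−0.07)·[0.6695·0.0000 + 0.3305·0.0000] = 0.0000
Node 0 (S = 115): V_0 = e^(−0.07)·[0.6695·26.5922 + 0.3305·0.0000] = 16.5996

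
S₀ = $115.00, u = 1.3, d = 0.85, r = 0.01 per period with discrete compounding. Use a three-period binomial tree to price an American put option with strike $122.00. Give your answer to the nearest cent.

$19.85

Risk-neutral probability p = (1 + 0.01 − 0.85)/(1.3 − 0.85) = 0.1600/0.4500 = 0.3556
Terminal stock prices: S_uuu = 252.7, S_uud = 165.2, S_udd = 108, S_ddd = 70.62
Terminal payoffs (K − S): max(-130.7, 0) = 0, max(-43.2, 0) = 0, max(13.99, 0) = 13.99, max(51.38, 0) = 51.38
Node uu (S = 194.4): continuation = 1/1.01·[0.3556·0.0000 + 0.6444·0.0000] = 0.0000; exercise value = 0.0000 ≤ continuation, so V_uu = 0.0000
Node ud (S = 127.1): continuation = 1/1.01·[0.3556·0.0000 + 0.6444·13.9863] = 8.9241; exercise value = 0.0000 ≤ continuation, so V_ud = 8.9241
Node dd (S = 83.09): continuation = 1/1.01·[0.3556·13.9863 + 0.6444·51.3756] = 37.7046; exercise value = 38.9125 > continuation, so V_dd = 38.9125 (exercise)
Node u (S = 149.5): continuation = 1/1.01·[0.3556·0.0000 + 0.6444·8.9241] = 5.6942; exercise value = 0.0000 ≤ continuation, so V_u = 5.6942
Node d (S = 97.75): continuation = 1/1.01·[0.3556·8.9241 + 0.6444·38.9125] = 27.9703; exercise value = 24.2500 ≤ continuation, so V_d = 27.9703
Node 0 (S = 115): continuation = 1/1.01·[0.3556·5.6942 + 0.6444·27.9703] = 19.8514; exercise value = 7.0000 ≤ continuation, so V_0 = 19.8514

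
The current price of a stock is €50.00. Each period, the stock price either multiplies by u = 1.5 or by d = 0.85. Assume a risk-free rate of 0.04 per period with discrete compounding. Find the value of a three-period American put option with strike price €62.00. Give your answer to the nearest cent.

€14.29

Risk-neutral probability p = (1 + 0.04 − 0.85)/(1.5 − 0.85) = 0.1900/0.6500 = 0.2923
Terminal stock prices: S_uuu = 168.8, S_uud = 95.62, S_udd = 54.19, S_ddd = 30.71
Terminal payoffs (K − S): max(-106.8, 0) = 0, max(-33.62, 0) = 0, max(7.813, 0) = 7.813, max(31.29, 0) = 31.29
Node uu (S = 112.5): continuation = 1/1.04·[0.2923·0.0000 + 0.7077·0.0000] = 0.0000; exercise value = 0.0000 ≤ continuation, so V_uu = 0.0000
Node ud (S = 63.75): continuation = 1/1.04·[0.2923·0.0000 + 0.7077·7.8125] = 5.3162; exercise value = 0.0000 ≤ continuation, so V_ud = 5.3162
Node dd (S = 36.12): continuation = 1/1.04·[0.2923·7.8125 + 0.7077·31.2938] = 23.4904; exercise value = 25.8750 > continuation, so V_dd = 25.8750 (exercise)
Node u (S = 75): continuation = 1/1.04·[0.2923·0.0000 + 0.7077·5.3162] = 3.6175; exercise value = 0.0000 ≤ continuation, so V_u = 3.6175
Node d (S = 42.5): continuation = 1/1.04·[0.2923·5.3162 + 0.7077·25.8750] = 19.1014; exercise value = 19.5000 > continuation, so V_d = 19.5000 (exercise)
Node 0 (S = 50): continuation = 1/1.04·[0.2923·3.6175 + 0.7077·19.5000] = 14.2860; exercise value = 12.0000 ≤ continuation, so V_0 = 14.2860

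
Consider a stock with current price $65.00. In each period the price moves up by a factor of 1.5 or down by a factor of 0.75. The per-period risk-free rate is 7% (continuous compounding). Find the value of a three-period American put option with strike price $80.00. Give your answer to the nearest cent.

$19.46

Risk-neutral probability p = (e^0.07 − 0.75)/(1.5 − 0.75) = 0.3225/0.7500 = 0.4300
Terminal stock prices: S_uuu = 219.4, S_uud = 109.7, S_udd = 54.84, S_ddd = 27.42
Terminal payoffs (K − S): max(-139.4, 0) = 0, max(-29.69, 0) = 0, max(25.16, 0) = 25.16, max(52.58, 0) = 52.58
Node uu (S = 146.2): continuation = e^(−0.07)·[0.4300·0.0000 + 0.5700·0.0000] = 0.0000; exercise value = 0.0000 ≤ continuation, so V_uu = 0.0000
Node ud (S = 73.12): continuation = e^(−0.07)·[0.4300·0.0000 + 0.5700·25.1562] = 13.3694; exercise value = 6.8750 ≤ continuation, so V_ud = 13.3694
Node dd (S = 36.56): continuation = e^(−0.07)·[0.4300·25.1562 + 0.5700·52.5781] = 38.0290; exercise value = 43.4375 > continuation, so V_dd = 43.4375 (exercise)
Node u (S = 97.5): continuation = e^(−0.07)·[0.4300·0.0000 + 0.5700·13.3694] = 7.1052; exercise value = 0.0000 ≤ continuation, so V_u = 7.1052
Node d (S = 48.75): continuation = e^(−0.07)·[0.4300·13.3694 + 0.5700·43.4375] = 28.4454; exercise value = 31.2500 > continuation, so V_d = 31.2500 (exercise)
Node 0 (S = 65): continuation = e^(−0.07)·[0.4300·7.1052 + 0.5700·31.2500] = 19.4567; exercise value = 15.0000 ≤ continuation, so V_0 = 19.4567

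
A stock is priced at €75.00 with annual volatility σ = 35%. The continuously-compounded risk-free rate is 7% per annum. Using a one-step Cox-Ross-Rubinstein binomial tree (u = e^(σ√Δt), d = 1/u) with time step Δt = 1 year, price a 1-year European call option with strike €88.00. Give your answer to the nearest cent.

€8.85

CRR parameters: u = e^(σ√Δt) = e^(0.35·√1) = 1.4191, d = 1/u = 0.7047
Per-period rate: rΔt = 0.07·1 = 0.07, so R = e^0.07 = 1.0725
Risk-neutral probability p = (e^0.07 − 0.7047)/(1.4191 − 0.7047) = 0.3678/0.7144 = 0.5149
Terminal stock prices: S_u = 106.4, S_d = 52.85
Terminal payoffs (S − K): max(18.43, 0) = 18.43, max(-35.15, 0) = 0
Node 0 (S = 75): V_0 = e^(−0.07)·[0.5149·18.4301 + 0.4851·0.0000] = 8.8477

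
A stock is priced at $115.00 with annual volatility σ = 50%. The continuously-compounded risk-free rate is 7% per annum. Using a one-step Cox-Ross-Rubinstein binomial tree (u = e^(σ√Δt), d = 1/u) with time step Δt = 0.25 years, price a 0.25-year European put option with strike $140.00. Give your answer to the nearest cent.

$26.13

CRR parameters: u = e^(σ√Δt) = e^(0.5·√0.25) = 1.2840, d = 1/u = 0.7788
Per-period rate: rΔt = 0.07·0.25 = 0.0175, so R = e^0.0175 = 1.0177
Risk-neutral probability p = (e^0.0175 − 0.7788)/(1.2840 − 0.7788) = 0.2389/0.5052 = 0.4728
Terminal stock prices: S_u = 147.7, S_d = 89.56
Terminal payoffs (K − S): max(-7.663, 0) = 0, max(50.44, 0) = 50.44
Node 0 (S = 115): V_0 = e^(−0.0175)·[0.4728·0.0000 + 0.5272·50.4379] = 26.1312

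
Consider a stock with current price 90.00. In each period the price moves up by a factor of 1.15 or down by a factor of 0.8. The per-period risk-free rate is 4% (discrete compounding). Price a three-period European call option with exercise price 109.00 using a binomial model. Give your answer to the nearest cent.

Risk-neutral probability p = (1 + 0.04 − 0.8)/(1.15 − 0.8) = 0.2400/0.3500 = 0.6857
Terminal stock prices: S_uuu = 136.9, S_uud = 95.22, S_udd = 66.24, S_ddd = 46.08
Terminal payoffs (S − K): max(27.88, 0) = 27.88, max(-13.78, 0) = 0, max(-42.76, 0) = 0, max(-62.92, 0) = 0
Node uu (S = 119): V_uu = 1/1.04·[0.6857·27.8787 + 0.3143·0.0000] = 18.3816
Node ud (S = 82.8): V_ud = 1/1.04·[0.6857·0.0000 + 0.3143·0.0000] = 0.0000
Node dd (S = 57.6): V_dd = 1/1.04·[0.6857·0.0000 + 0.3143·0.0000] = 0.0000
Node u (S = 103.5): V_u = 1/1.04·[0.6857·18.3816 + 0.3143·0.0000] = 12.1197
Node d (S = 72): V_d = 1/1.04·[0.6857·0.0000 + 0.3143·0.0000] = 0.0000
Node 0 (S = 90): V_0 = 1/1.04·[0.6857·12.1197 + 0.3143·0.0000] = 7.9910

7.99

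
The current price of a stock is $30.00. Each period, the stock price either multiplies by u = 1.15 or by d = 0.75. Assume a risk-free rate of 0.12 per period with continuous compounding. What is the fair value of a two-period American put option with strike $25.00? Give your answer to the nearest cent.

$0.12

Risk-neutral probability p = (e^0.12 − 0.75)/(1.15 − 0.75) = 0.3775/0.4000 = 0.9437
Terminal stock prices: S_uu = 39.67, S_ud = 25.88, S_dd = 16.88
Terminal payoffs (K − S): max(-14.67, 0) = 0, max(-0.875, 0) = 0, max(8.125, 0) = 8.125
Node u (S = 34.5): continuation = e^(−0.12)·[0.9437·0.0000 + 0.0563·0.0000] = 0.0000; exercise value = 0.0000 ≤ continuation, so V_u = 0.0000
Node d (S = 22.5): continuation = e^(−0.12)·[0.9437·0.0000 + 0.0563·8.1250] = 0.4054; exercise value = 2.5000 > continuation, so V_d = 2.5000 (exercise)
Node 0 (S = 30): continuation = e^(−0.12)·[0.9437·0.0000 + 0.0563·2.5000] = 0.1247; exercise value = 0.0000 ≤ continuation, so V_0 = 0.1247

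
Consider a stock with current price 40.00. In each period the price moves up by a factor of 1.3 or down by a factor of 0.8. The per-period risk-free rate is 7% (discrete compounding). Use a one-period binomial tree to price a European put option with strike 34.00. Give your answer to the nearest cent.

0.86

Risk-neutral probability p = (1 + 0.07 − 0.8)/(1.3 − 0.8) = 0.2700/0.5000 = 0.5400
Terminal stock prices: S_u = 52, S_d = 32
Terminal payoffs (K − S): max(-18, 0) = 0, max(2, 0) = 2
Node 0 (S = 40): V_0 = 1/1.07·[0.5400·0.0000 + 0.4600·2.0000] = 0.8598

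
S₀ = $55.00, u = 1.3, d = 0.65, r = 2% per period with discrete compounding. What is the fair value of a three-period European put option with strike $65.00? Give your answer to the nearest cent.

Risk-neutral probability p = (1 + 0.02 − 0.65)/(1.3 − 0.65) = 0.3700/0.6500 = 0.5692
Terminal stock prices: S_uuu = 120.8, S_uud = 60.42, S_udd = 30.21, S_ddd = 15.1
Terminal payoffs (K − S): max(-55.84, 0) = 0, max(4.582, 0) = 4.582, max(34.79, 0) = 34.79, max(49.9, 0) = 49.9
Node uu (S = 92.95): V_uu = 1/1.02·[0.5692·0.0000 + 0.4308·4.5825] = 1.9353
Node ud (S = 46.48): V_ud = 1/1.02·[0.5692·4.5825 + 0.4308·34.7912] = 17.2505
Node dd (S = 23.24): V_dd = 1/1.02·[0.5692·34.7912 + 0.4308·49.8956] = 40.4880
Node u (S = 71.5): V_u = 1/1.02·[0.5692·1.9353 + 0.4308·17.2505] = 8.3653
Node d (S = 35.75): V_d = 1/1.02·[0.5692·17.2505 + 0.4308·40.4880] = 26.7260
Node 0 (S = 55): V_0 = 1/1.02·[0.5692·8.3653 + 0.4308·26.7260] = 15.9554

$15.96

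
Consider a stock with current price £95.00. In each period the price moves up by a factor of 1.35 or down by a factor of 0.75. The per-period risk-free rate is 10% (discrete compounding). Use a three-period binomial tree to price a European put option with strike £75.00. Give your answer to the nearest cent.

£2.55

Risk-neutral probability p = (1 + 0.1 − 0.75)/(1.35 − 0.75) = 0.3500/0.6000 = 0.5833
Terminal stock prices: S_uuu = 233.7, S_uud = 129.9, S_udd = 72.14, S_ddd = 40.08
Terminal payoffs (K − S): max(-158.7, 0) = 0, max(-54.85, 0) = 0, max(2.859, 0) = 2.859, max(34.92, 0) = 34.92
Node uu (S = 173.1): V_uu = 1/1.1·[0.5833·0.0000 + 0.4167·0.0000] = 0.0000
Node ud (S = 96.19): V_ud = 1/1.1·[0.5833·0.0000 + 0.4167·2.8594] = 1.0831
Node dd (S = 53.44): V_dd = 1/1.1·[0.5833·2.8594 + 0.4167·34.9219] = 14.7443
Node u (S = 128.2): V_u = 1/1.1·[0.5833·0.0000 + 0.4167·1.0831] = 0.4103
Node d (S = 71.25): V_d = 1/1.1·[0.5833·1.0831 + 0.4167·14.7443] = 6.1593
Node 0 (S = 95): V_0 = 1/1.1·[0.5833·0.4103 + 0.4167·6.1593] = 2.5506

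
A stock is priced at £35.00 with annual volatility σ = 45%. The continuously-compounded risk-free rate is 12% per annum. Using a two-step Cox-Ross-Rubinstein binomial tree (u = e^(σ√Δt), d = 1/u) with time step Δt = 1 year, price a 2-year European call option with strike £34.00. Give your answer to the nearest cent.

CRR parameters: u = e^(σ√Δt) = e^(0.45·√1) = 1.5683, d = 1/u = 0.6376
Per-period rate: rΔt = 0.12·1 = 0.12, so R = e^0.12 = 1.1275
Risk-neutral probability p = (e^0.12 − 0.6376)/(1.5683 − 0.6376) = 0.4899/0.9307 = 0.5264
Terminal stock prices: S_uu = 86.09, S_ud = 35, S_dd = 14.23
Terminal payoffs (S − K): max(52.09, 0) = 52.09, max(1, 0) = 1, max(-19.77, 0) = 0
Node u (S = 54.89): V_u = e^(−0.12)·[0.5264·52.0861 + 0.4736·1.0000] = 24.7356
Node d (S = 22.32): V_d = e^(−0.12)·[0.5264·1.0000 + 0.4736·0.0000] = 0.4668
Node 0 (S = 35): V_0 = e^(−0.12)·[0.5264·24.7356 + 0.4736·0.4668] = 11.7435

£11.74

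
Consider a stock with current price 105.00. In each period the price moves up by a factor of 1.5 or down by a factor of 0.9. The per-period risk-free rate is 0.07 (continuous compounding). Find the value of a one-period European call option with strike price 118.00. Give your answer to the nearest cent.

10.59

Risk-neutral probability p = (e^0.07 − 0.9)/(1.5 − 0.9) = 0.1725/0.6000 = 0.2875
Terminal stock prices: S_u = 157.5, S_d = 94.5
Terminal payoffs (S − K): max(39.5, 0) = 39.5, max(-23.5, 0) = 0
Node 0 (S = 105): V_0 = e^(−0.07)·[0.2875·39.5000 + 0.7125·0.0000] = 10.5890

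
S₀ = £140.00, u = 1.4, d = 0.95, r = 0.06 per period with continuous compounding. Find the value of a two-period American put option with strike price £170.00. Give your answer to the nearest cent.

£30.00

Risk-neutral probability p = (e^0.06 − 0.95)/(1.4 − 0.95) = 0.1118/0.4500 = 0.2485
Terminal stock prices: S_uu = 274.4, S_ud = 186.2, S_dd = 126.3
Terminal payoffs (K − S): max(-104.4, 0) = 0, max(-16.2, 0) = 0, max(43.65, 0) = 43.65
Node u (S = 196): continuation = e^(−0.06)·[0.2485·0.0000 + 0.7515·0.0000] = 0.0000; exercise value = 0.0000 ≤ continuation, so V_u = 0.0000
Node d (S = 133): continuation = e^(−0.06)·[0.2485·0.0000 + 0.7515·43.6500] = 30.8916; exercise value = 37.0000 > continuation, so V_d = 37.0000 (exercise)
Node 0 (S = 140): continuation = e^(−0.06)·[0.2485·0.0000 + 0.7515·37.0000] = 26.1853; exercise value = 30.0000 > continuation, so V_0 = 30.0000 (exercise)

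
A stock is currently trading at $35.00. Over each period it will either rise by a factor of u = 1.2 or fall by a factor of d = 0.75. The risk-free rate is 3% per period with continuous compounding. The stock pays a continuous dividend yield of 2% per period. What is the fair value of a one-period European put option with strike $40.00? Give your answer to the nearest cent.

Per-period risk-free factor R = e^0.03 = 1.0305; dividend-adjusted growth = e^(0.03−0.02) = 1.0101.
Risk-neutral probability p = (1.0101 − 0.75)/(1.2 − 0.75) = 0.2601/0.4500 = 0.5779
Terminal stock prices: S_u = 42, S_d = 26.25
Terminal payoffs (K − S): max(-2, 0) = 0, max(13.75, 0) = 13.75
Node 0 (S = 35): V_0 = e^(−0.03)·[0.5779·0.0000 + 0.4221·13.7500] = 5.6325

$5.63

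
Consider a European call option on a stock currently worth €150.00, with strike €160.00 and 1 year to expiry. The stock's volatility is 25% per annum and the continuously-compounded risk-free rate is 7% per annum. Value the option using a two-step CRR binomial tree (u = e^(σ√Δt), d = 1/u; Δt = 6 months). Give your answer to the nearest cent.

€15.46

CRR parameters: u = e^(σ√Δt) = e^(0.25·√0.5) = 1.1934, d = 1/u = 0.8380
Per-period rate: rΔt = 0.07·0.5 = 0.035, so R = e^0.035 = 1.0356
Risk-neutral probability p = (e^0.035 − 0.8380)/(1.1934 − 0.8380) = 0.1977/0.3554 = 0.5561
Terminal stock prices: S_uu = 213.6, S_ud = 150, S_dd = 105.3
Terminal payoffs (S − K): max(53.62, 0) = 53.62, max(-10, 0) = 0, max(-54.67, 0) = 0
Node u (S = 179): V_u = e^(−0.035)·[0.5561·53.6179 + 0.4439·0.0000] = 28.7937
Node d (S = 125.7): V_d = e^(−0.035)·[0.5561·0.0000 + 0.4439·0.0000] = 0.0000
Node 0 (S = 150): V_0 = e^(−0.035)·[0.5561·28.7937 + 0.4439·0.0000] = 15.4627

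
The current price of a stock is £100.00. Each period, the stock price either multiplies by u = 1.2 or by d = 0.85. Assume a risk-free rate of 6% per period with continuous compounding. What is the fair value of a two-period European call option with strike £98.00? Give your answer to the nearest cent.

Risk-neutral probability p = (e^0.06 − 0.85)/(1.2 − 0.85) = 0.2118/0.3500 = 0.6052
Terminal stock prices: S_uu = 144, S_ud = 102, S_dd = 72.25
Terminal payoffs (S − K): max(46, 0) = 46, max(4, 0) = 4, max(-25.75, 0) = 0
Node u (S = 120): V_u = e^(−0.06)·[0.6052·46.0000 + 0.3948·4.0000] = 27.7071
Node d (S = 85): V_d = e^(−0.06)·[0.6052·4.0000 + 0.3948·0.0000] = 2.2800
Node 0 (S = 100): V_0 = e^(−0.06)·[0.6052·27.7071 + 0.3948·2.2800] = 16.6407

£16.64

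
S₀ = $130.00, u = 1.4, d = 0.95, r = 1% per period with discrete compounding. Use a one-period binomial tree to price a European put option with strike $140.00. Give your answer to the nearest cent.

Risk-neutral probability p = (1 + 0.01 − 0.95)/(1.4 − 0.95) = 0.0600/0.4500 = 0.1333
Terminal stock prices: S_u = 182, S_d = 123.5
Terminal payoffs (K − S): max(-42, 0) = 0, max(16.5, 0) = 16.5
Node 0 (S = 130): V_0 = 1/1.01·[0.1333·0.0000 + 0.8667·16.5000] = 14.1584

$14.16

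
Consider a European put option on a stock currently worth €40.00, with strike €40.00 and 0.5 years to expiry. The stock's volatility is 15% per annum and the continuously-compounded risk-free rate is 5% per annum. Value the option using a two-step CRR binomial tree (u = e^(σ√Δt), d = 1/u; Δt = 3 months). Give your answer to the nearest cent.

€1.03

CRR parameters: u = e^(σ√Δt) = e^(0.15·√0.25) = 1.0779, d = 1/u = 0.9277
Per-period rate: rΔt = 0.05·0.25 = 0.0125, so R = e^0.0125 = 1.0126
Risk-neutral probability p = (e^0.0125 − 0.9277)/(1.0779 − 0.9277) = 0.0848/0.1501 = 0.5650
Terminal stock prices: S_uu = 46.47, S_ud = 40, S_dd = 34.43
Terminal payoffs (K − S): max(-6.473, 0) = 0, max(0, 0) = 0, max(5.572, 0) = 5.572
Node u (S = 43.12): V_u = e^(−0.0125)·[0.5650·0.0000 + 0.4350·0.0000] = 0.0000
Node d (S = 37.11): V_d = e^(−0.0125)·[0.5650·0.0000 + 0.4350·5.5717] = 2.3934
Node 0 (S = 40): V_0 = e^(−0.0125)·[0.5650·0.0000 + 0.4350·2.3934] = 1.0281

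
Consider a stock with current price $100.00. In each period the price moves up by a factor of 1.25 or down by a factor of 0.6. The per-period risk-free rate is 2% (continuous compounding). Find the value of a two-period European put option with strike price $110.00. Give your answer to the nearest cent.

$24.26

Risk-neutral probability p = (e^0.02 − 0.6)/(1.25 − 0.6) = 0.4202/0.6500 = 0.6465
Terminal stock prices: S_uu = 156.2, S_ud = 75, S_dd = 36
Terminal payoffs (K − S): max(-46.25, 0) = 0, max(35, 0) = 35, max(74, 0) = 74
Node u (S = 125): V_u = e^(−0.02)·[0.6465·0.0000 + 0.3535·35.0000] = 12.1288
Node d (S = 60): V_d = e^(−0.02)·[0.6465·35.0000 + 0.3535·74.0000] = 47.8219
Node 0 (S = 100): V_0 = e^(−0.02)·[0.6465·12.1288 + 0.3535·47.8219] = 24.2575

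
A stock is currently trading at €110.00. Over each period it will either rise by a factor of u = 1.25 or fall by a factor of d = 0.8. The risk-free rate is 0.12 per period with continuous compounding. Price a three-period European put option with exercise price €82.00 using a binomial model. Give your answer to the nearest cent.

€0.36

Risk-neutral probability p = (e^0.12 − 0.8)/(1.25 − 0.8) = 0.3275/0.4500 = 0.7278
Terminal stock prices: S_uuu = 214.8, S_uud = 137.5, S_udd = 88, S_ddd = 56.32
Terminal payoffs (K − S): max(-132.8, 0) = 0, max(-55.5, 0) = 0, max(-6, 0) = 0, max(25.68, 0) = 25.68
Node uu (S = 171.9): V_uu = e^(−0.12)·[0.7278·0.0000 + 0.2722·0.0000] = 0.0000
Node ud (S = 110): V_ud = e^(−0.12)·[0.7278·0.0000 + 0.2722·0.0000] = 0.0000
Node dd (S = 70.4): V_dd = e^(−0.12)·[0.7278·0.0000 + 0.2722·25.6800] = 6.2003
Node u (S = 137.5): V_u = e^(−0.12)·[0.7278·0.0000 + 0.2722·0.0000] = 0.0000
Node d (S = 88): V_d = e^(−0.12)·[0.7278·0.0000 + 0.2722·6.2003] = 1.4970
Node 0 (S = 110): V_0 = e^(−0.12)·[0.7278·0.0000 + 0.2722·1.4970] = 0.3615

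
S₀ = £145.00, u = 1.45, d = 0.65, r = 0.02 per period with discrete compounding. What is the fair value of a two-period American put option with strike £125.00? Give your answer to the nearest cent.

Risk-neutral probability p = (1 + 0.02 − 0.65)/(1.45 − 0.65) = 0.3700/0.8000 = 0.4625
Terminal stock prices: S_uu = 304.9, S_ud = 136.7, S_dd = 61.26
Terminal payoffs (K − S): max(-179.9, 0) = 0, max(-11.66, 0) = 0, max(63.74, 0) = 63.74
Node u (S = 210.2): continuation = 1/1.02·[0.4625·0.0000 + 0.5375·0.0000] = 0.0000; exercise value = 0.0000 ≤ continuation, so V_u = 0.0000
Node d (S = 94.25): continuation = 1/1.02·[0.4625·0.0000 + 0.5375·63.7375] = 33.5872; exercise value = 30.7500 ≤ continuation, so V_d = 33.5872
Node 0 (S = 145): continuation = 1/1.02·[0.4625·0.0000 + 0.5375·33.5872] = 17.6991; exercise value = 0.0000 ≤ continuation, so V_0 = 17.6991

£17.70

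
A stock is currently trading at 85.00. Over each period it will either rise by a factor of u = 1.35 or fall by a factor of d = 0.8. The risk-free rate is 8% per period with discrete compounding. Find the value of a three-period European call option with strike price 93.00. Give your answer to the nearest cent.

Risk-neutral probability p = (1 + 0.08 − 0.8)/(1.35 − 0.8) = 0.2800/0.5500 = 0.5091
Terminal stock prices: S_uuu = 209.1, S_uud = 123.9, S_udd = 73.44, S_ddd = 43.52
Terminal payoffs (S − K): max(116.1, 0) = 116.1, max(30.93, 0) = 30.93, max(-19.56, 0) = 0, max(-49.48, 0) = 0
Node uu (S = 154.9): V_uu = 1/1.08·[0.5091·116.1319 + 0.4909·30.9300] = 68.8014
Node ud (S = 91.8): V_ud = 1/1.08·[0.5091·30.9300 + 0.4909·0.0000] = 14.5798
Node dd (S = 54.4): V_dd = 1/1.08·[0.5091·0.0000 + 0.4909·0.0000] = 0.0000
Node u (S = 114.8): V_u = 1/1.08·[0.5091·68.8014 + 0.4909·14.5798] = 39.0588
Node d (S = 68): V_d = 1/1.08·[0.5091·14.5798 + 0.4909·0.0000] = 6.8726
Node 0 (S = 85): V_0 = 1/1.08·[0.5091·39.0588 + 0.4909·6.8726] = 21.5355

21.54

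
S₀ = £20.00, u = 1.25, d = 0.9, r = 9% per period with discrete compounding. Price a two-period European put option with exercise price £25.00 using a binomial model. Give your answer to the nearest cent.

Risk-neutral probability p = (1 + 0.09 − 0.9)/(1.25 − 0.9) = 0.1900/0.3500 = 0.5429
Terminal stock prices: S_uu = 31.25, S_ud = 22.5, S_dd = 16.2
Terminal payoffs (K − S): max(-6.25, 0) = 0, max(2.5, 0) = 2.5, max(8.8, 0) = 8.8
Node u (S = 25): V_u = 1/1.09·[0.5429·0.0000 + 0.4571·2.5000] = 1.0485
Node d (S = 18): V_d = 1/1.09·[0.5429·2.5000 + 0.4571·8.8000] = 4.9358
Node 0 (S = 20): V_0 = 1/1.09·[0.5429·1.0485 + 0.4571·4.9358] = 2.5922

£2.59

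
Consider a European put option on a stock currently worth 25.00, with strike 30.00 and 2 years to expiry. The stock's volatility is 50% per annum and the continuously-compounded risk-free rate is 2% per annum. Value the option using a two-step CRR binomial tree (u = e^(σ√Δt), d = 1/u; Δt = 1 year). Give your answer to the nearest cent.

9.57

CRR parameters: u = e^(σ√Δt) = e^(0.5·√1) = 1.6487, d = 1/u = 0.6065
Per-period rate: rΔt = 0.02·1 = 0.02, so R = e^0.02 = 1.0202
Risk-neutral probability p = (e^0.02 − 0.6065)/(1.6487 − 0.6065) = 0.4137/1.0422 = 0.3969
Terminal stock prices: S_uu = 67.96, S_ud = 25, S_dd = 9.197
Terminal payoffs (K − S): max(-37.96, 0) = 0, max(5, 0) = 5, max(20.8, 0) = 20.8
Node u (S = 41.22): V_u = e^(−0.02)·[0.3969·0.0000 + 0.6031·5.0000] = 2.9557
Node d (S = 15.16): V_d = e^(−0.02)·[0.3969·5.0000 + 0.6031·20.8030] = 14.2427
Node 0 (S = 25): V_0 = e^(−0.02)·[0.3969·2.9557 + 0.6031·14.2427] = 9.5693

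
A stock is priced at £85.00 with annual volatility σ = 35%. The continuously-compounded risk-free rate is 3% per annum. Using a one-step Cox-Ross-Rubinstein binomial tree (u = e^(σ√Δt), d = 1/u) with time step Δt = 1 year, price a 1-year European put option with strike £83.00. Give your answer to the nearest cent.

CRR parameters: u = e^(σ√Δt) = e^(0.35·√1) = 1.4191, d = 1/u = 0.7047
Per-period rate: rΔt = 0.03·1 = 0.03, so R = e^0.03 = 1.0305
Risk-neutral probability p = (e^0.03 − 0.7047)/(1.4191 − 0.7047) = 0.3258/0.7144 = 0.4560
Terminal stock prices: S_u = 120.6, S_d = 59.9
Terminal payoffs (K − S): max(-37.62, 0) = 0, max(23.1, 0) = 23.1
Node 0 (S = 85): V_0 = e^(−0.03)·[0.4560·0.0000 + 0.5440·23.1015] = 12.1955

£12.20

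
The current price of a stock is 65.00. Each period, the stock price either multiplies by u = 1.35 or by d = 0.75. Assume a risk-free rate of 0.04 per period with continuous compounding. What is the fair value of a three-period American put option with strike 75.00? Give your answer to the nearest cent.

15.92

Risk-neutral probability p = (e^0.04 − 0.75)/(1.35 − 0.75) = 0.2908/0.6000 = 0.4847
Terminal stock prices: S_uuu = 159.9, S_uud = 88.85, S_udd = 49.36, S_ddd = 27.42
Terminal payoffs (K − S): max(-84.92, 0) = 0, max(-13.85, 0) = 0, max(25.64, 0) = 25.64, max(47.58, 0) = 47.58
Node uu (S = 118.5): continuation = e^(−0.04)·[0.4847·0.0000 + 0.5153·0.0000] = 0.0000; exercise value = 0.0000 ≤ continuation, so V_uu = 0.0000
Node ud (S = 65.81): continuation = e^(−0.04)·[0.4847·0.0000 + 0.5153·25.6406] = 12.6949; exercise value = 9.1875 ≤ continuation, so V_ud = 12.6949
Node dd (S = 36.56): continuation = e^(−0.04)·[0.4847·25.6406 + 0.5153·47.5781] = 35.4967; exercise value = 38.4375 > continuation, so V_dd = 38.4375 (exercise)
Node u (S = 87.75): continuation = e^(−0.04)·[0.4847·0.0000 + 0.5153·12.6949] = 6.2854; exercise value = 0.0000 ≤ continuation, so V_u = 6.2854
Node d (S = 48.75): continuation = e^(−0.04)·[0.4847·12.6949 + 0.5153·38.4375] = 24.9425; exercise value = 26.2500 > continuation, so V_d = 26.2500 (exercise)
Node 0 (S = 65): continuation = e^(−0.04)·[0.4847·6.2854 + 0.5153·26.2500] = 15.9236; exercise value = 10.0000 ≤ continuation, so V_0 = 15.9236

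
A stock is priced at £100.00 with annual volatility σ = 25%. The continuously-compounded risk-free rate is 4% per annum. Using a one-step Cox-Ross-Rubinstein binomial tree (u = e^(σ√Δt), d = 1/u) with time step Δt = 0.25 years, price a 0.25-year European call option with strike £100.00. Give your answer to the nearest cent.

£6.71

CRR parameters: u = e^(σ√Δt) = e^(0.25·√0.25) = 1.1331, d = 1/u = 0.8825
Per-period rate: rΔt = 0.04·0.25 = 0.01, so R = e^0.01 = 1.0101
Risk-neutral probability p = (e^0.01 − 0.8825)/(1.1331 − 0.8825) = 0.1276/0.2507 = 0.5089
Terminal stock prices: S_u = 113.3, S_d = 88.25
Terminal payoffs (S − K): max(13.31, 0) = 13.31, max(-11.75, 0) = 0
Node 0 (S = 100): V_0 = e^(−0.01)·[0.5089·13.3148 + 0.4911·0.0000] = 6.7083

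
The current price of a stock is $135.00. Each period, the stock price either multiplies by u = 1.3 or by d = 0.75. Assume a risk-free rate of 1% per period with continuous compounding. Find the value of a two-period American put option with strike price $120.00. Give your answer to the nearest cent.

Risk-neutral probability p = (e^0.01 − 0.75)/(1.3 − 0.75) = 0.2601/0.5500 = 0.4728
Terminal stock prices: S_uu = 228.2, S_ud = 131.6, S_dd = 75.94
Terminal payoffs (K − S): max(-108.2, 0) = 0, max(-11.62, 0) = 0, max(44.06, 0) = 44.06
Node u (S = 175.5): continuation = e^(−0.01)·[0.4728·0.0000 + 0.5272·0.0000] = 0.0000; exercise value = 0.0000 ≤ continuation, so V_u = 0.0000
Node d (S = 101.2): continuation = e^(−0.01)·[0.4728·0.0000 + 0.5272·44.0625] = 22.9978; exercise value = 18.7500 ≤ continuation, so V_d = 22.9978
Node 0 (S = 135): continuation = e^(−0.01)·[0.4728·0.0000 + 0.5272·22.9978] = 12.0034; exercise value = 0.0000 ≤ continuation, so V_0 = 12.0034

$12.00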